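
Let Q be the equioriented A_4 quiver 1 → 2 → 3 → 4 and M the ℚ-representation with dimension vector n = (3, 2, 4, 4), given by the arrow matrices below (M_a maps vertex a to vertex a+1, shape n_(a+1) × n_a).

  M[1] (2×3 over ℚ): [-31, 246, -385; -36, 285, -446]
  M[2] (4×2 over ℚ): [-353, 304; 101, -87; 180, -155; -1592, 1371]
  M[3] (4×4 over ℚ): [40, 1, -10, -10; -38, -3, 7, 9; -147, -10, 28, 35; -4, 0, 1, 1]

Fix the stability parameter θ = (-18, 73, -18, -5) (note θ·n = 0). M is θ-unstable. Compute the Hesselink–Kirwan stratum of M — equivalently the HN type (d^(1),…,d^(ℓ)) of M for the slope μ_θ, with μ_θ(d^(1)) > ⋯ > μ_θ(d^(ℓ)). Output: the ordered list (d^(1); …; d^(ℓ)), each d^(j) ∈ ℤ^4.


Via rank(M_{q-1}∘⋯∘M_p): M ≅ I[1,1], I[1,4]^2, I[3,3], I[3,4], I[4,4].
μ_θ-semistable layers: μ^(1)=50/3; μ^(2)=-5; μ^(3)=-18

((0, 2, 2, 2); (0, 0, 0, 2); (3, 0, 2, 0))


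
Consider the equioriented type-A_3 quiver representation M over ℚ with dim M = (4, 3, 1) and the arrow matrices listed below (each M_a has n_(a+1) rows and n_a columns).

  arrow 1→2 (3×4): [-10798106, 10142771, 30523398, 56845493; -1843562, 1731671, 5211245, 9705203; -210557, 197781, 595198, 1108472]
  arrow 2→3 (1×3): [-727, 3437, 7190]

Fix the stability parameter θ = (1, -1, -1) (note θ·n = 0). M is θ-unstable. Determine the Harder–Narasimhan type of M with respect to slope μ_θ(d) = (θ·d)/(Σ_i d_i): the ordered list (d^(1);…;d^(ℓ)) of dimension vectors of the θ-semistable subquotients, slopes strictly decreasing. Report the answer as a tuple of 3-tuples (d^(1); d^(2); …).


Barcode: M ≅ I[1,1], I[1,2]^2, I[1,3]. HN layers by μ_θ (3 steps, strictly decreasing):
  μ^(1)=1; μ^(2)=0; μ^(3)=-1/3

((1, 0, 0); (2, 2, 0); (1, 1, 1))


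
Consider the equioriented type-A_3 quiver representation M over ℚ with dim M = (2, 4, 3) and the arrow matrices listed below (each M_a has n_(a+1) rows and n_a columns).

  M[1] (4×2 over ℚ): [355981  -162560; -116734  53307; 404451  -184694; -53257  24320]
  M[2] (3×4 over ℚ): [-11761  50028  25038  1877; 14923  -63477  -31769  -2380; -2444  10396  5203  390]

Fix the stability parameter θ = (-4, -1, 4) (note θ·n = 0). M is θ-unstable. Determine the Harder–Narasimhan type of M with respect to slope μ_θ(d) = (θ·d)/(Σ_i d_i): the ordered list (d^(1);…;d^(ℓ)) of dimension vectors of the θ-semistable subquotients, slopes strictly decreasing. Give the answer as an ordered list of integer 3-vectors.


Via rank(M_{q-1}∘⋯∘M_p): M ≅ I[1,3]^2, I[2,2], I[2,3].
μ_θ-semistable layers: μ^(1)=4; μ^(2)=-1; μ^(3)=-4

((0, 0, 3); (0, 4, 0); (2, 0, 0))


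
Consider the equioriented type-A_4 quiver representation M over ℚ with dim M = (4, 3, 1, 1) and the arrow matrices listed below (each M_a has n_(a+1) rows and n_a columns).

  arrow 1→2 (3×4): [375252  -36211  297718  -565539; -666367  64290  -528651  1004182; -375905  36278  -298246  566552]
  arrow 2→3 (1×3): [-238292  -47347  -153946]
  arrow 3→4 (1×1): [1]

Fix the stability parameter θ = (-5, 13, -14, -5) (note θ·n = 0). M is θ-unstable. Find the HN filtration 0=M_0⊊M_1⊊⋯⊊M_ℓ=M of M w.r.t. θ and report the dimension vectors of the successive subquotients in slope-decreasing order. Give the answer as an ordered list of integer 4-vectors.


Barcode: M ≅ I[1,1], I[1,2]^2, I[1,4]. HN layers by μ_θ (3 steps, strictly decreasing):
  μ^(1)=13; μ^(2)=-2; μ^(3)=-5

((0, 2, 0, 0); (0, 1, 1, 1); (4, 0, 0, 0))


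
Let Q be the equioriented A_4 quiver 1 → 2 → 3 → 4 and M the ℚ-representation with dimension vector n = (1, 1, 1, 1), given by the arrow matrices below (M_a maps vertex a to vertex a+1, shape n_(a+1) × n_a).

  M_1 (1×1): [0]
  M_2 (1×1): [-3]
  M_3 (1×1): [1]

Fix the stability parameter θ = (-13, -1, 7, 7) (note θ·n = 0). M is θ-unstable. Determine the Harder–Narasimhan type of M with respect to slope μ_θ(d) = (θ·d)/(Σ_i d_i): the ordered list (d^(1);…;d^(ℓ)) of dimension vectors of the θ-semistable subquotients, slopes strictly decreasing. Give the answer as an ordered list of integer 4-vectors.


Via rank(M_{q-1}∘⋯∘M_p): M ≅ I[1,1], I[2,4].
μ_θ-semistable layers: μ^(1)=7; μ^(2)=-1; μ^(3)=-13

((0, 0, 1, 1); (0, 1, 0, 0); (1, 0, 0, 0))


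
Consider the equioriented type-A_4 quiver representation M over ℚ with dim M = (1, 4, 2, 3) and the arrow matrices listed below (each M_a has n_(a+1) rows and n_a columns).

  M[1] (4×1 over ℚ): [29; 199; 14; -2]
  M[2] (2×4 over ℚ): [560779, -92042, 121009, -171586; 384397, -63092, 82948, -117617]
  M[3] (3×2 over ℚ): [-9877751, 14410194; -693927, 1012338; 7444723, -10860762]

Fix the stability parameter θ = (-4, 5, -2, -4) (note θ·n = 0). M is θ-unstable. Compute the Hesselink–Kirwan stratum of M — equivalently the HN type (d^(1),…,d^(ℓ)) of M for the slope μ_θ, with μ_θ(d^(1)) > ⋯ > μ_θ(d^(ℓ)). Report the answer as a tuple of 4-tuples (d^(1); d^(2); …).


Interval decomposition of M: I[1,4], I[2,2]^2, I[2,3], I[4,4]^2.
HN type (ℓ=4): μ^(1)=5; μ^(2)=3/2; μ^(3)=-1/3; μ^(4)=-4

((0, 2, 0, 0); (0, 1, 1, 0); (0, 1, 1, 1); (1, 0, 0, 2))


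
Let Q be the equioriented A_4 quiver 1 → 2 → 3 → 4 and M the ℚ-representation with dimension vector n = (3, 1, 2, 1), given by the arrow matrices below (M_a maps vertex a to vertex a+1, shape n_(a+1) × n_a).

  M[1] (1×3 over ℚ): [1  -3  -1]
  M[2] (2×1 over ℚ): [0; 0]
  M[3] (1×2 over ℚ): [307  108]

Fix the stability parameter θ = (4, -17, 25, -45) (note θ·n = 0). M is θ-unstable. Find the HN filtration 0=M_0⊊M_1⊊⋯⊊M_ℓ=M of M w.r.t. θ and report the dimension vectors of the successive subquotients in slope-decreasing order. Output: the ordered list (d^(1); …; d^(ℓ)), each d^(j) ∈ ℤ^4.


Barcode: M ≅ I[1,1]^2, I[1,2], I[3,3], I[3,4]. HN layers by μ_θ (4 steps, strictly decreasing):
  μ^(1)=25; μ^(2)=4; μ^(3)=-13/2; μ^(4)=-10

((0, 0, 1, 0); (2, 0, 0, 0); (1, 1, 0, 0); (0, 0, 1, 1))


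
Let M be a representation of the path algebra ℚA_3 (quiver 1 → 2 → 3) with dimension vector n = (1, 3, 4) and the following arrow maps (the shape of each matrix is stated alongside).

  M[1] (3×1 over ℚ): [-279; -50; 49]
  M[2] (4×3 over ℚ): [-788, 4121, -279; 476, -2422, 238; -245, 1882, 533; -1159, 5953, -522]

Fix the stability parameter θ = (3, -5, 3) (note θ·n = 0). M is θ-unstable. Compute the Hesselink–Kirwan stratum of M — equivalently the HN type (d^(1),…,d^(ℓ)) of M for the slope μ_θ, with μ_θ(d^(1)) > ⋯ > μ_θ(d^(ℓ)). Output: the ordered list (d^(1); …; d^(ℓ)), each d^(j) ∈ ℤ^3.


Via rank(M_{q-1}∘⋯∘M_p): M ≅ I[1,3], I[2,2], I[2,3], I[3,3]^2.
μ_θ-semistable layers: μ^(1)=3; μ^(2)=-1; μ^(3)=-5

((0, 0, 4); (1, 1, 0); (0, 2, 0))


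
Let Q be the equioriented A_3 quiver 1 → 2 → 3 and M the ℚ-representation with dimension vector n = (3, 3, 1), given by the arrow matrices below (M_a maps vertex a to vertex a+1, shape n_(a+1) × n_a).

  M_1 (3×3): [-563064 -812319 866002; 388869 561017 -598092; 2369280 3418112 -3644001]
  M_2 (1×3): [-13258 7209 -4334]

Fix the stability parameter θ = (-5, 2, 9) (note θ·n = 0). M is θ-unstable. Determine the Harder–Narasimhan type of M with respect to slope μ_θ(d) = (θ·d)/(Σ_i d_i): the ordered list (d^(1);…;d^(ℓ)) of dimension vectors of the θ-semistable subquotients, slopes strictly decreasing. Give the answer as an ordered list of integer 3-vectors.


Via rank(M_{q-1}∘⋯∘M_p): M ≅ I[1,2]^2, I[1,3].
μ_θ-semistable layers: μ^(1)=9; μ^(2)=2; μ^(3)=-5

((0, 0, 1); (0, 3, 0); (3, 0, 0))


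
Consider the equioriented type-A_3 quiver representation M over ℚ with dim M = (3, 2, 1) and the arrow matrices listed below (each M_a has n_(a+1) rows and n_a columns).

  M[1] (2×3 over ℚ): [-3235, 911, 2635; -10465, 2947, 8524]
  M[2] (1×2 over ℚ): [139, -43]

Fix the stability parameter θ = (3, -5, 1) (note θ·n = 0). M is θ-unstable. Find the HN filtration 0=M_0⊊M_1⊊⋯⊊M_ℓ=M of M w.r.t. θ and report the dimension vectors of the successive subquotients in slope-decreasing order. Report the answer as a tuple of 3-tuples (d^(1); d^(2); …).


Barcode: M ≅ I[1,1], I[1,2], I[1,3]. HN layers by μ_θ (3 steps, strictly decreasing):
  μ^(1)=3; μ^(2)=1; μ^(3)=-1

((1, 0, 0); (0, 0, 1); (2, 2, 0))


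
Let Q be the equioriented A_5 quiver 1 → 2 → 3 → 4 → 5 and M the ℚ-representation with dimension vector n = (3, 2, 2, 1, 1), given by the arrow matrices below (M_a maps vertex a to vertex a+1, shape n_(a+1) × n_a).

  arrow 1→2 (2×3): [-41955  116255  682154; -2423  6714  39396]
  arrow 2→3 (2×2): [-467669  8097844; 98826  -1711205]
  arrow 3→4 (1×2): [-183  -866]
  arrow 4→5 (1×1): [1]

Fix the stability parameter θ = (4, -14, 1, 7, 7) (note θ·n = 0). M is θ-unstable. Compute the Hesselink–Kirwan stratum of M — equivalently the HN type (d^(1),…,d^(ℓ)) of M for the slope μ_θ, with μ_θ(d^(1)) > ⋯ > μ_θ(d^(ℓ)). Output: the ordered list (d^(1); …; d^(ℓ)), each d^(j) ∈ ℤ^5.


Via rank(M_{q-1}∘⋯∘M_p): M ≅ I[1,1], I[1,3], I[1,5].
μ_θ-semistable layers: μ^(1)=7; μ^(2)=4; μ^(3)=1; μ^(4)=-5

((0, 0, 0, 1, 1); (1, 0, 0, 0, 0); (0, 0, 2, 0, 0); (2, 2, 0, 0, 0))


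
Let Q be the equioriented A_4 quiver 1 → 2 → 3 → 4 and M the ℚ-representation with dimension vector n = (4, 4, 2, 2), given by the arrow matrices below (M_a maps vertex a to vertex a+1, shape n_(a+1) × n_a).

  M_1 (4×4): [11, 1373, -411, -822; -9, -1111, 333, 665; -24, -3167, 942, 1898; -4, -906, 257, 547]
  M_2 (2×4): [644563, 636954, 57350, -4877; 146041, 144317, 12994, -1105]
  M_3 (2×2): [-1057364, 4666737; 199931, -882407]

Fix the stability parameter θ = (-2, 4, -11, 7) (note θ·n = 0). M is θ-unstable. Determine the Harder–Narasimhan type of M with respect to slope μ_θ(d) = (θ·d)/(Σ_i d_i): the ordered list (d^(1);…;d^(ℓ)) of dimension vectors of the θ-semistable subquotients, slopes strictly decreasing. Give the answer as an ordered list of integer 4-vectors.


Via rank(M_{q-1}∘⋯∘M_p): M ≅ I[1,2]^2, I[1,4]^2.
μ_θ-semistable layers: μ^(1)=7; μ^(2)=4; μ^(3)=-2; μ^(4)=-3

((0, 0, 0, 2); (0, 2, 0, 0); (2, 0, 0, 0); (2, 2, 2, 0))


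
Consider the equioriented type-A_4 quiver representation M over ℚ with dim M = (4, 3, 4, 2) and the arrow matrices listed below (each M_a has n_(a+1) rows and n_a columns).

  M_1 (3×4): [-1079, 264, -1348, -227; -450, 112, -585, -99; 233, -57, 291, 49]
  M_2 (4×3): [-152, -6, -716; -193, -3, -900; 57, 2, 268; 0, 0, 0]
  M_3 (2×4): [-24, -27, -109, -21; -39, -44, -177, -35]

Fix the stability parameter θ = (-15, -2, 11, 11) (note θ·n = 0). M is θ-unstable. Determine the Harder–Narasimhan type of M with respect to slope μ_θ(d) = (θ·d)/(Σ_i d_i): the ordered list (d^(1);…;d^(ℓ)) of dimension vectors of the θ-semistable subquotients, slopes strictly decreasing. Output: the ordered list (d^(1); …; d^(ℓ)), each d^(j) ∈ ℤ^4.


Interval decomposition of M: I[1,1], I[1,3], I[1,4]^2, I[3,3].
HN type (ℓ=3): μ^(1)=11; μ^(2)=-2; μ^(3)=-15

((0, 0, 4, 2); (0, 3, 0, 0); (4, 0, 0, 0))


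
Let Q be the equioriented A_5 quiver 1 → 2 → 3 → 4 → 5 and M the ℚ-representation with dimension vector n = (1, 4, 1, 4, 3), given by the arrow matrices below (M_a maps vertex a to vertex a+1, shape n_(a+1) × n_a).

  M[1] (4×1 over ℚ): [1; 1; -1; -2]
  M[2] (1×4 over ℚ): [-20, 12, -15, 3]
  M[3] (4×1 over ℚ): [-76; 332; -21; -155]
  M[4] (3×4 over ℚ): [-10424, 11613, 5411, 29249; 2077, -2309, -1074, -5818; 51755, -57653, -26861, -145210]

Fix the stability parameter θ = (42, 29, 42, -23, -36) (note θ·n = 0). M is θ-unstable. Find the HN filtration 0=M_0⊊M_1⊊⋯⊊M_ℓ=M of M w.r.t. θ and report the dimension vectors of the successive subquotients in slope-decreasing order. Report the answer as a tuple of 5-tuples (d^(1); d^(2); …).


Barcode: M ≅ I[1,5], I[2,2]^3, I[4,4], I[4,5]^2. HN layers by μ_θ (4 steps, strictly decreasing):
  μ^(1)=29; μ^(2)=54/5; μ^(3)=-23; μ^(4)=-59/2

((0, 3, 0, 0, 0); (1, 1, 1, 1, 1); (0, 0, 0, 1, 0); (0, 0, 0, 2, 2))


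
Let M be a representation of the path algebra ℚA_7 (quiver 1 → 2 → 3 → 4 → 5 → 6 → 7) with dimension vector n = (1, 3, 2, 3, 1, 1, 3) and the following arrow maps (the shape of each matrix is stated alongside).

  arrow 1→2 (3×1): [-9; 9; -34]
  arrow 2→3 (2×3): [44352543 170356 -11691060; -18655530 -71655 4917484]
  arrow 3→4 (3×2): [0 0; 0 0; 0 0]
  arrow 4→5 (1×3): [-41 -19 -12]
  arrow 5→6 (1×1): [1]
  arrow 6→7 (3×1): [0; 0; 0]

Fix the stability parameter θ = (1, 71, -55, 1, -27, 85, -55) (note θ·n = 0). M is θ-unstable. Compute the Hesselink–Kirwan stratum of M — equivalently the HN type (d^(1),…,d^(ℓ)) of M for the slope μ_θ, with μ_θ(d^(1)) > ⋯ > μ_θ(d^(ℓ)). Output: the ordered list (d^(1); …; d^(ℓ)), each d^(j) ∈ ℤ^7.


Interval decomposition of M: I[1,3], I[2,2], I[2,3], I[4,4]^2, I[4,6], I[7,7]^3.
HN type (ℓ=6): μ^(1)=85; μ^(2)=71; μ^(3)=8; μ^(4)=1; μ^(5)=-13; μ^(6)=-55

((0, 0, 0, 0, 0, 1, 0); (0, 1, 0, 0, 0, 0, 0); (0, 2, 2, 0, 0, 0, 0); (1, 0, 0, 2, 0, 0, 0); (0, 0, 0, 1, 1, 0, 0); (0, 0, 0, 0, 0, 0, 3))


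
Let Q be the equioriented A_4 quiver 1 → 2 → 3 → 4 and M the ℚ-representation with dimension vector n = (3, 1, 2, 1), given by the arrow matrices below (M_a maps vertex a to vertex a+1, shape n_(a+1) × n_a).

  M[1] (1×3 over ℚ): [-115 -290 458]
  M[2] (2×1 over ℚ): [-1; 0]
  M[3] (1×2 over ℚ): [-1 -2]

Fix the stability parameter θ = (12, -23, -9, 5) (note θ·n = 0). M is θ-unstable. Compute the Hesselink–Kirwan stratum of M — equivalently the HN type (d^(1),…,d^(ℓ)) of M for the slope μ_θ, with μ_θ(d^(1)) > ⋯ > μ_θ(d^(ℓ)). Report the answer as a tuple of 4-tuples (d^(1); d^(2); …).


Barcode: M ≅ I[1,1]^2, I[1,4], I[3,3]. HN layers by μ_θ (4 steps, strictly decreasing):
  μ^(1)=12; μ^(2)=5; μ^(3)=-20/3; μ^(4)=-9

((2, 0, 0, 0); (0, 0, 0, 1); (1, 1, 1, 0); (0, 0, 1, 0))


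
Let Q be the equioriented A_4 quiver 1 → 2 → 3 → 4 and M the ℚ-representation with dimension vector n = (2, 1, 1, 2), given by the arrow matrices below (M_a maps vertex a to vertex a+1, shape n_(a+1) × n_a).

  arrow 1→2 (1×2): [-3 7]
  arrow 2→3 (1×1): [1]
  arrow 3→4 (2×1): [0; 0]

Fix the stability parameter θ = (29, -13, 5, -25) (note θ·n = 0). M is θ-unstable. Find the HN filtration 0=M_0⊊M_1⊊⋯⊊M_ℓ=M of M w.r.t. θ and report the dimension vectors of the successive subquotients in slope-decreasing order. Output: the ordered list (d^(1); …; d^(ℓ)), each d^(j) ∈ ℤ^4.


Interval decomposition of M: I[1,1], I[1,3], I[4,4]^2.
HN type (ℓ=3): μ^(1)=29; μ^(2)=7; μ^(3)=-25

((1, 0, 0, 0); (1, 1, 1, 0); (0, 0, 0, 2))


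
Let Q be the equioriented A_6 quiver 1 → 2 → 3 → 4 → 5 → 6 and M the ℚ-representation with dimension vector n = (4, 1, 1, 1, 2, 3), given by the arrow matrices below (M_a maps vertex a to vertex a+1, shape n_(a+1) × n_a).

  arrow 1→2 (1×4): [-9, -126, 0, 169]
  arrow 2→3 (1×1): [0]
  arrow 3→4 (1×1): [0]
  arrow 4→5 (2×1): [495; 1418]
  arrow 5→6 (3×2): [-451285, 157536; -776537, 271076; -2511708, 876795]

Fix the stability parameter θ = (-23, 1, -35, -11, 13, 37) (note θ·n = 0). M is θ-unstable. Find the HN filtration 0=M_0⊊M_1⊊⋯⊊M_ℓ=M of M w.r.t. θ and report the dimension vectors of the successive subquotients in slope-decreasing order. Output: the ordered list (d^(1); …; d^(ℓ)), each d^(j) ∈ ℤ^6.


Via rank(M_{q-1}∘⋯∘M_p): M ≅ I[1,1]^3, I[1,2], I[3,3], I[4,6], I[5,6], I[6,6].
μ_θ-semistable layers: μ^(1)=37; μ^(2)=13; μ^(3)=1; μ^(4)=-11; μ^(5)=-23; μ^(6)=-35

((0, 0, 0, 0, 0, 3); (0, 0, 0, 0, 2, 0); (0, 1, 0, 0, 0, 0); (0, 0, 0, 1, 0, 0); (4, 0, 0, 0, 0, 0); (0, 0, 1, 0, 0, 0))


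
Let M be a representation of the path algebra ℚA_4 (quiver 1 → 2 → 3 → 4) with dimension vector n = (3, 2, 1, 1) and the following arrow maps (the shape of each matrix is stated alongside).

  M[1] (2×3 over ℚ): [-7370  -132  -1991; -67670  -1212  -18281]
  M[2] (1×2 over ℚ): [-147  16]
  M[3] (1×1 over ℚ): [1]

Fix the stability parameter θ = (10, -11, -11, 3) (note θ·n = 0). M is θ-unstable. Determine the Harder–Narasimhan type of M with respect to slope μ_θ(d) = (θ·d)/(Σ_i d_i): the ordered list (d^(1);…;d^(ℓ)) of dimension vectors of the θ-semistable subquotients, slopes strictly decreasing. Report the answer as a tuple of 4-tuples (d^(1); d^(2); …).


Barcode: M ≅ I[1,1]^2, I[1,4], I[2,2]. HN layers by μ_θ (4 steps, strictly decreasing):
  μ^(1)=10; μ^(2)=3; μ^(3)=-4; μ^(4)=-11

((2, 0, 0, 0); (0, 0, 0, 1); (1, 1, 1, 0); (0, 1, 0, 0))


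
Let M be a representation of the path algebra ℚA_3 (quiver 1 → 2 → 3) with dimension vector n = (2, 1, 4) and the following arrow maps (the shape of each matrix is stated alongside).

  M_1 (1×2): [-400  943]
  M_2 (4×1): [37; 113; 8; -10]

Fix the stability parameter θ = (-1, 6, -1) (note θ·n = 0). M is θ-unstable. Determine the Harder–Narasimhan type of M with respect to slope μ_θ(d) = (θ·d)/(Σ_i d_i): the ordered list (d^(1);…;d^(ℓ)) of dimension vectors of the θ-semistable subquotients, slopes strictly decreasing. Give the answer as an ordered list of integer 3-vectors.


Barcode: M ≅ I[1,1], I[1,3], I[3,3]^3. HN layers by μ_θ (2 steps, strictly decreasing):
  μ^(1)=5/2; μ^(2)=-1

((0, 1, 1); (2, 0, 3))


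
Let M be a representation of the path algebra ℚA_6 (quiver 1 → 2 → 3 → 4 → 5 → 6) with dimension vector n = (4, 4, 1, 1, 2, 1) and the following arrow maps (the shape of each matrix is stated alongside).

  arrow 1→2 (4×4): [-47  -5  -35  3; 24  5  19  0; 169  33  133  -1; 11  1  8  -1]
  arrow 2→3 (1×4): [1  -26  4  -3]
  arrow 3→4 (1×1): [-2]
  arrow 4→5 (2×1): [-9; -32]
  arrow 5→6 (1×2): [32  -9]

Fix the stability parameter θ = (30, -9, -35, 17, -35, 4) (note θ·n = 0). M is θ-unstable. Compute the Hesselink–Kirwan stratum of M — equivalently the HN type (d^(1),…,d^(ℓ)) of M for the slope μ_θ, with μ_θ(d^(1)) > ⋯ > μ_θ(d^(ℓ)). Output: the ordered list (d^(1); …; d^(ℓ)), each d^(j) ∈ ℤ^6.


Interval decomposition of M: I[1,1], I[1,2]^2, I[1,5], I[2,2], I[5,6].
HN type (ℓ=6): μ^(1)=30; μ^(2)=21/2; μ^(3)=4; μ^(4)=-32/5; μ^(5)=-9; μ^(6)=-35

((1, 0, 0, 0, 0, 0); (2, 2, 0, 0, 0, 0); (0, 0, 0, 0, 0, 1); (1, 1, 1, 1, 1, 0); (0, 1, 0, 0, 0, 0); (0, 0, 0, 0, 1, 0))


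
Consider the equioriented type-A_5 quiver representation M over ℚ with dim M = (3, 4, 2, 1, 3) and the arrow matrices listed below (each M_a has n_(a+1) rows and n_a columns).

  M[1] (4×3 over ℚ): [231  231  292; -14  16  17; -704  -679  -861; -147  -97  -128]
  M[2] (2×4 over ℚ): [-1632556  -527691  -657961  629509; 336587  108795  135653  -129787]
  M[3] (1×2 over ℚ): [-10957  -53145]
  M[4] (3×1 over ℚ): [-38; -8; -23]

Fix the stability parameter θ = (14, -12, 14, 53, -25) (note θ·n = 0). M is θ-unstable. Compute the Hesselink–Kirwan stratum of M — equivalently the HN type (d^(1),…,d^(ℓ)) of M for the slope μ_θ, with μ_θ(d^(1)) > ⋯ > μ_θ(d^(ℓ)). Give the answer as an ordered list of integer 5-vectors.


Interval decomposition of M: I[1,2], I[1,3], I[1,5], I[2,2], I[5,5]^2.
HN type (ℓ=4): μ^(1)=14; μ^(2)=1; μ^(3)=-12; μ^(4)=-25

((0, 0, 2, 1, 1); (3, 3, 0, 0, 0); (0, 1, 0, 0, 0); (0, 0, 0, 0, 2))


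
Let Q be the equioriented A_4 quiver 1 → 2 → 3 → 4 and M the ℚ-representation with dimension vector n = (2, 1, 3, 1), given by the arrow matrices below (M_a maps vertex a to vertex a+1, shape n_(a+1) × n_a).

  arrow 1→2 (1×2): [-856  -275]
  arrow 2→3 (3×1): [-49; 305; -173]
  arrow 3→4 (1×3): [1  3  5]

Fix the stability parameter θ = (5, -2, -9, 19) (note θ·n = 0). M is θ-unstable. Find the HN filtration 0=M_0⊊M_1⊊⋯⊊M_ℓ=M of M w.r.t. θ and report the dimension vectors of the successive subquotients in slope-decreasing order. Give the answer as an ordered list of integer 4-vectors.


Barcode: M ≅ I[1,1], I[1,4], I[3,3]^2. HN layers by μ_θ (4 steps, strictly decreasing):
  μ^(1)=19; μ^(2)=5; μ^(3)=-2; μ^(4)=-9

((0, 0, 0, 1); (1, 0, 0, 0); (1, 1, 1, 0); (0, 0, 2, 0))


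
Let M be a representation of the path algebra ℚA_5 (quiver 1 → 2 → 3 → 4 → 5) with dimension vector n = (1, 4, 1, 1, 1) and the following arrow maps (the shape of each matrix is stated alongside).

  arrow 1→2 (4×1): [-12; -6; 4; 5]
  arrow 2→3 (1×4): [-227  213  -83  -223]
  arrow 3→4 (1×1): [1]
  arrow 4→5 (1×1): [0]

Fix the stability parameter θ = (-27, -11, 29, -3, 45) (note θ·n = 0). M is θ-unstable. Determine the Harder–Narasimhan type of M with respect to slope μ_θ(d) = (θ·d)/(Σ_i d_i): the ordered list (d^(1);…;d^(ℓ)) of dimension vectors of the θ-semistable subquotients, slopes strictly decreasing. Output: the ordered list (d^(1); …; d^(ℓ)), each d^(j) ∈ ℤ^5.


Via rank(M_{q-1}∘⋯∘M_p): M ≅ I[1,4], I[2,2]^3, I[5,5].
μ_θ-semistable layers: μ^(1)=45; μ^(2)=13; μ^(3)=-11; μ^(4)=-27

((0, 0, 0, 0, 1); (0, 0, 1, 1, 0); (0, 4, 0, 0, 0); (1, 0, 0, 0, 0))


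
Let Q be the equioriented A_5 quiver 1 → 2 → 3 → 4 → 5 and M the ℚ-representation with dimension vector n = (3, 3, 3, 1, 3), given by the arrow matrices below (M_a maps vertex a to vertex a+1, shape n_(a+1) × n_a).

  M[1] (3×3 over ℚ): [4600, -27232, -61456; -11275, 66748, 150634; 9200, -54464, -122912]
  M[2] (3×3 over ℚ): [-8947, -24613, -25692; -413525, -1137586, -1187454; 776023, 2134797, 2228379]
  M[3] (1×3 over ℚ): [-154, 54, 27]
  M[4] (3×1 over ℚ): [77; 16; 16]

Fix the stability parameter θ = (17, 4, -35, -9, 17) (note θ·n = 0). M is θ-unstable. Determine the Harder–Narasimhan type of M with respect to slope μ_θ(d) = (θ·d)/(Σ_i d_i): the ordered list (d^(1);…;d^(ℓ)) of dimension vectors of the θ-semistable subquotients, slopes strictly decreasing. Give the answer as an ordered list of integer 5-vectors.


Barcode: M ≅ I[1,1]^2, I[1,5], I[2,3]^2, I[5,5]^2. HN layers by μ_θ (3 steps, strictly decreasing):
  μ^(1)=17; μ^(2)=-23/4; μ^(3)=-31/2

((2, 0, 0, 0, 3); (1, 1, 1, 1, 0); (0, 2, 2, 0, 0))


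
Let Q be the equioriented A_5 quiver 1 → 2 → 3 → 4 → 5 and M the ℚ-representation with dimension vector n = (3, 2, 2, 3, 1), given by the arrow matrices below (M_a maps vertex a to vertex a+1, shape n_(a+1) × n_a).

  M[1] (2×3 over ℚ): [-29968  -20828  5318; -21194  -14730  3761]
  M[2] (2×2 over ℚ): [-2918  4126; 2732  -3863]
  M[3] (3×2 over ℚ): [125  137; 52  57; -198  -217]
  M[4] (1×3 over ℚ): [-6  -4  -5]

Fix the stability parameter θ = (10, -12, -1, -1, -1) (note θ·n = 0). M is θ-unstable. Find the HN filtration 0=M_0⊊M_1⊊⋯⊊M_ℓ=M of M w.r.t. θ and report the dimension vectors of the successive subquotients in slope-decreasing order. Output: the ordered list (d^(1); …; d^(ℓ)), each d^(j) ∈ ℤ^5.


Interval decomposition of M: I[1,1], I[1,4], I[1,5], I[4,4].
HN type (ℓ=2): μ^(1)=10; μ^(2)=-1

((1, 0, 0, 0, 0); (2, 2, 2, 3, 1))


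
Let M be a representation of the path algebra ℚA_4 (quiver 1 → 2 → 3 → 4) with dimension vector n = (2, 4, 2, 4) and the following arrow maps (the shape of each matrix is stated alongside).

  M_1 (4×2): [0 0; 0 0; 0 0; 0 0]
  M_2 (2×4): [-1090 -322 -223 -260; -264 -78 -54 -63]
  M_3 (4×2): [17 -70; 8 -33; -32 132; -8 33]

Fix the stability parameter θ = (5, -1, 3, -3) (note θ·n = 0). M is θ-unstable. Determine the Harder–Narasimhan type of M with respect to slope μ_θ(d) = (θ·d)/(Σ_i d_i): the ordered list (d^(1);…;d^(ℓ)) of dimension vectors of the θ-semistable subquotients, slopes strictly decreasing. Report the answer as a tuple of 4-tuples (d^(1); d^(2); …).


Via rank(M_{q-1}∘⋯∘M_p): M ≅ I[1,1]^2, I[2,2]^2, I[2,4]^2, I[4,4]^2.
μ_θ-semistable layers: μ^(1)=5; μ^(2)=0; μ^(3)=-1; μ^(4)=-3

((2, 0, 0, 0); (0, 0, 2, 2); (0, 4, 0, 0); (0, 0, 0, 2))


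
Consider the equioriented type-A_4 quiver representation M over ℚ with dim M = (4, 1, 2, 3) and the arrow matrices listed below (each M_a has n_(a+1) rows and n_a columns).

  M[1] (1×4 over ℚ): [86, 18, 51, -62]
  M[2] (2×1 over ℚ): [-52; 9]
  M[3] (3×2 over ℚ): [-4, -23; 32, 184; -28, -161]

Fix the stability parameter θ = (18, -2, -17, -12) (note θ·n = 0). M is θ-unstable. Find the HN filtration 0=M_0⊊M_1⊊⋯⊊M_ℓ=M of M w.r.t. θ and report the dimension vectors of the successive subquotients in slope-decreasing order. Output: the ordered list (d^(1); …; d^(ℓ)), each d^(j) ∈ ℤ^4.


Barcode: M ≅ I[1,1]^3, I[1,4], I[3,3], I[4,4]^2. HN layers by μ_θ (4 steps, strictly decreasing):
  μ^(1)=18; μ^(2)=-13/4; μ^(3)=-12; μ^(4)=-17

((3, 0, 0, 0); (1, 1, 1, 1); (0, 0, 0, 2); (0, 0, 1, 0))


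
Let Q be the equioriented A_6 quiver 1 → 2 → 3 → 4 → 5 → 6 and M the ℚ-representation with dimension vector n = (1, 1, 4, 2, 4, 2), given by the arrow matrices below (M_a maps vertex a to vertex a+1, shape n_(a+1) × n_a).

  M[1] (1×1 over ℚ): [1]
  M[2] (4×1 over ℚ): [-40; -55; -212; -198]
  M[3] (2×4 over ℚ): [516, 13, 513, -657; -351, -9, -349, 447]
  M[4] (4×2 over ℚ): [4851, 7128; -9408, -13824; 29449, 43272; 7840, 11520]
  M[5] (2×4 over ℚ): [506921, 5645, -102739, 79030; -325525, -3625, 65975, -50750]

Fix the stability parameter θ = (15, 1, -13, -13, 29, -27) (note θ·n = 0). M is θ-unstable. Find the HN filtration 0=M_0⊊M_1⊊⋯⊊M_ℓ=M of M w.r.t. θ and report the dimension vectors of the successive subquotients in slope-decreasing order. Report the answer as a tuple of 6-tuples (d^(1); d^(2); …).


Interval decomposition of M: I[1,5], I[3,3]^2, I[3,4], I[5,5]^2, I[5,6], I[6,6].
HN type (ℓ=5): μ^(1)=29; μ^(2)=1; μ^(3)=-5/2; μ^(4)=-13; μ^(5)=-27

((0, 0, 0, 0, 3, 0); (0, 0, 0, 0, 1, 1); (1, 1, 1, 1, 0, 0); (0, 0, 3, 1, 0, 0); (0, 0, 0, 0, 0, 1))


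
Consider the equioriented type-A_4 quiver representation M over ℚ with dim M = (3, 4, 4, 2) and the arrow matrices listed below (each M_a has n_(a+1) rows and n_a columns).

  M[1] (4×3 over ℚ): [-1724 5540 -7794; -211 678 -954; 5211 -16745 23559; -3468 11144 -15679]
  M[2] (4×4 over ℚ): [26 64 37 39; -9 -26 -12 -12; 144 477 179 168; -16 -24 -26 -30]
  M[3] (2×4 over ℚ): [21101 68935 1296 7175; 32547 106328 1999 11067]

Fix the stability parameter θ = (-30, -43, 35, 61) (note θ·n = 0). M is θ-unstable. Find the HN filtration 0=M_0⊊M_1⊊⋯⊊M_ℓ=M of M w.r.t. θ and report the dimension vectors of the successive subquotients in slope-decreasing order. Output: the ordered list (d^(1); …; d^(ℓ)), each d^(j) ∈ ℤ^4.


Interval decomposition of M: I[1,2], I[1,4]^2, I[2,3], I[3,3].
HN type (ℓ=4): μ^(1)=61; μ^(2)=35; μ^(3)=-73/2; μ^(4)=-43

((0, 0, 0, 2); (0, 0, 4, 0); (3, 3, 0, 0); (0, 1, 0, 0))


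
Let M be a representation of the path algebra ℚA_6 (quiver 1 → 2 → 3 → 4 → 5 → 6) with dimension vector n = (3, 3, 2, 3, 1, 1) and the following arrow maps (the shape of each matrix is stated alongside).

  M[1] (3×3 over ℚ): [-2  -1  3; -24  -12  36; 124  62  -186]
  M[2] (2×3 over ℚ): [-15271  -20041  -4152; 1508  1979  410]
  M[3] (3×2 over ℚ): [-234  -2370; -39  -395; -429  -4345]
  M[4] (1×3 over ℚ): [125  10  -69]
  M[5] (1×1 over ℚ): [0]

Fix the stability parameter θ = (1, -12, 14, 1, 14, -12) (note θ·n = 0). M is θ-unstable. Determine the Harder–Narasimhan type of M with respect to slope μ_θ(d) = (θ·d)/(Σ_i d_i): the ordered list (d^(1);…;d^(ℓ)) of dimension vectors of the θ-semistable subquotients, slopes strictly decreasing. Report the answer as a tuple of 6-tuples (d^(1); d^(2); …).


Via rank(M_{q-1}∘⋯∘M_p): M ≅ I[1,1]^2, I[1,5], I[2,2], I[2,3], I[4,4]^2, I[6,6].
μ_θ-semistable layers: μ^(1)=14; μ^(2)=15/2; μ^(3)=1; μ^(4)=-11/2; μ^(5)=-12

((0, 0, 1, 0, 1, 0); (0, 0, 1, 1, 0, 0); (2, 0, 0, 2, 0, 0); (1, 1, 0, 0, 0, 0); (0, 2, 0, 0, 0, 1))


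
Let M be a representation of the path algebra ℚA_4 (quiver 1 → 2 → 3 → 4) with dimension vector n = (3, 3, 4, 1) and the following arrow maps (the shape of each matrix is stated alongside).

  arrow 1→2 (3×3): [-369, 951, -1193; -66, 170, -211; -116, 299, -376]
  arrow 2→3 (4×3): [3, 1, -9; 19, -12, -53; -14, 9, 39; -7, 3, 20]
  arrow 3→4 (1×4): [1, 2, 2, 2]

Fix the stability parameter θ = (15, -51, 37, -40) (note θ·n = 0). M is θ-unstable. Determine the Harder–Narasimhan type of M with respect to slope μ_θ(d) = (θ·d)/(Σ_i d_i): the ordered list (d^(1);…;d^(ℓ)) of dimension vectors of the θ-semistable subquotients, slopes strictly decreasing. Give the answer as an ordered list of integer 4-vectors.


Barcode: M ≅ I[1,3]^2, I[1,4], I[3,3]. HN layers by μ_θ (3 steps, strictly decreasing):
  μ^(1)=37; μ^(2)=-3/2; μ^(3)=-18

((0, 0, 3, 0); (0, 0, 1, 1); (3, 3, 0, 0))


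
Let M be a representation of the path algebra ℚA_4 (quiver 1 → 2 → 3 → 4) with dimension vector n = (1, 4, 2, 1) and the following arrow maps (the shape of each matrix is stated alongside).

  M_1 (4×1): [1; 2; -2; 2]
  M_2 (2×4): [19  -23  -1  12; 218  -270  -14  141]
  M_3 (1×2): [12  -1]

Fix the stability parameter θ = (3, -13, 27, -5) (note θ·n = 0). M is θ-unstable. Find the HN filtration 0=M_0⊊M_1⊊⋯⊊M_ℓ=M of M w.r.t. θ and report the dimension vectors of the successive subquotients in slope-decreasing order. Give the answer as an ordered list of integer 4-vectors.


Barcode: M ≅ I[1,3], I[2,2]^2, I[2,4]. HN layers by μ_θ (4 steps, strictly decreasing):
  μ^(1)=27; μ^(2)=11; μ^(3)=-5; μ^(4)=-13

((0, 0, 1, 0); (0, 0, 1, 1); (1, 1, 0, 0); (0, 3, 0, 0))


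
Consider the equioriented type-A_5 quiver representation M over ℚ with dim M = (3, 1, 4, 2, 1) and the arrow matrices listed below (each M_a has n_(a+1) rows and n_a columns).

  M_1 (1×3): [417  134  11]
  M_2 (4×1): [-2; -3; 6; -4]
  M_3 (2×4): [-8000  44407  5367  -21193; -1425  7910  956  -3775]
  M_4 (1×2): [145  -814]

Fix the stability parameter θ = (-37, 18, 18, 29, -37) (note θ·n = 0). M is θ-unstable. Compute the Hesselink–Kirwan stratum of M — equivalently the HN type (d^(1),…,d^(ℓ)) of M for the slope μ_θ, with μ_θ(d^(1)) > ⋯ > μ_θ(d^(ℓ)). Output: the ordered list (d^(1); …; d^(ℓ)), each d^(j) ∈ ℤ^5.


Interval decomposition of M: I[1,1]^2, I[1,5], I[3,3]^2, I[3,4].
HN type (ℓ=4): μ^(1)=29; μ^(2)=18; μ^(3)=7; μ^(4)=-37

((0, 0, 0, 1, 0); (0, 0, 3, 0, 0); (0, 1, 1, 1, 1); (3, 0, 0, 0, 0))


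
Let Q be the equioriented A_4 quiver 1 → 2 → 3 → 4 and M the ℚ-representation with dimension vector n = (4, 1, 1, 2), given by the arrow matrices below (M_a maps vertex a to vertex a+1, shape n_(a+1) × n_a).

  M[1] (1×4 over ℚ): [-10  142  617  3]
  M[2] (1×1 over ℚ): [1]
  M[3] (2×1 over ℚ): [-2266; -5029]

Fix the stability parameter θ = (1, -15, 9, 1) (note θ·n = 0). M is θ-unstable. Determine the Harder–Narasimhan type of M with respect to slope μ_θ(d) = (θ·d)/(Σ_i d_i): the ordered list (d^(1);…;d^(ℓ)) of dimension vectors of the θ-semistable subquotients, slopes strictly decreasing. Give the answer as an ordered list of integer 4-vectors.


Barcode: M ≅ I[1,1]^3, I[1,4], I[4,4]. HN layers by μ_θ (3 steps, strictly decreasing):
  μ^(1)=5; μ^(2)=1; μ^(3)=-7

((0, 0, 1, 1); (3, 0, 0, 1); (1, 1, 0, 0))


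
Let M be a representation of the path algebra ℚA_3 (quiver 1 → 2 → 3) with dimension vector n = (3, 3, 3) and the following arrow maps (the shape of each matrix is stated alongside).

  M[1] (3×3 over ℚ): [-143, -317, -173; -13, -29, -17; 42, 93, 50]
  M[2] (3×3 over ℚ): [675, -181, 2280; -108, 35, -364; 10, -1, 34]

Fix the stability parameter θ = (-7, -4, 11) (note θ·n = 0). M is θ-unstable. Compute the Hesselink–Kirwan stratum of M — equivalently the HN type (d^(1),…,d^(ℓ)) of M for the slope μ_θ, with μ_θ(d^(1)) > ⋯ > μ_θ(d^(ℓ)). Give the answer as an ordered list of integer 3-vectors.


Barcode: M ≅ I[1,3]^3. HN layers by μ_θ (3 steps, strictly decreasing):
  μ^(1)=11; μ^(2)=-4; μ^(3)=-7

((0, 0, 3); (0, 3, 0); (3, 0, 0))


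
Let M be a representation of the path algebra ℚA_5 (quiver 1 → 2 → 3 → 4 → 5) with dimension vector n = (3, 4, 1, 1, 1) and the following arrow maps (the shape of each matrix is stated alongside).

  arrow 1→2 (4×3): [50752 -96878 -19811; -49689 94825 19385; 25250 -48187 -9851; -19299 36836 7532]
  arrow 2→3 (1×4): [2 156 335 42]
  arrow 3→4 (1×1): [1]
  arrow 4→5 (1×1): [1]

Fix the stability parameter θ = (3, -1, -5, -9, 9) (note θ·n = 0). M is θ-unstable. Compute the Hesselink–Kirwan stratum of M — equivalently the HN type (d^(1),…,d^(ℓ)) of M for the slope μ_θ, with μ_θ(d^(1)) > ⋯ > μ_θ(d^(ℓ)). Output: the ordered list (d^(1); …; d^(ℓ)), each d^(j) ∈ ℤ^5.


Interval decomposition of M: I[1,2]^2, I[1,5], I[2,2].
HN type (ℓ=4): μ^(1)=9; μ^(2)=1; μ^(3)=-1; μ^(4)=-3

((0, 0, 0, 0, 1); (2, 2, 0, 0, 0); (0, 1, 0, 0, 0); (1, 1, 1, 1, 0))


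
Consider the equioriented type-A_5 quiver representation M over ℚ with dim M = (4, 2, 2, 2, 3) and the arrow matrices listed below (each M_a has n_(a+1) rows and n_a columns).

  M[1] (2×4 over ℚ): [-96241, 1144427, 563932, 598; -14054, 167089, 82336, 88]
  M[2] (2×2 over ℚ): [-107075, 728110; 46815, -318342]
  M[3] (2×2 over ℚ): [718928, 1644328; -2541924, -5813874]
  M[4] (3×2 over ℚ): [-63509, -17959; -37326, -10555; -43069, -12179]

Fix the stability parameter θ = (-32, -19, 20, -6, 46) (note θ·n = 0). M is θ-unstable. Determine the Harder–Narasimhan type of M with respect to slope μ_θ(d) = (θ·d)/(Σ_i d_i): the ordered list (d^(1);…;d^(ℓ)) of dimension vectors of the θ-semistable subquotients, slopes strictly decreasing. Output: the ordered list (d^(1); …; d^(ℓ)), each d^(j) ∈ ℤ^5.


Barcode: M ≅ I[1,1]^2, I[1,2], I[1,5], I[3,3], I[4,5], I[5,5]. HN layers by μ_θ (6 steps, strictly decreasing):
  μ^(1)=46; μ^(2)=20; μ^(3)=7; μ^(4)=-6; μ^(5)=-19; μ^(6)=-32

((0, 0, 0, 0, 3); (0, 0, 1, 0, 0); (0, 0, 1, 1, 0); (0, 0, 0, 1, 0); (0, 2, 0, 0, 0); (4, 0, 0, 0, 0))


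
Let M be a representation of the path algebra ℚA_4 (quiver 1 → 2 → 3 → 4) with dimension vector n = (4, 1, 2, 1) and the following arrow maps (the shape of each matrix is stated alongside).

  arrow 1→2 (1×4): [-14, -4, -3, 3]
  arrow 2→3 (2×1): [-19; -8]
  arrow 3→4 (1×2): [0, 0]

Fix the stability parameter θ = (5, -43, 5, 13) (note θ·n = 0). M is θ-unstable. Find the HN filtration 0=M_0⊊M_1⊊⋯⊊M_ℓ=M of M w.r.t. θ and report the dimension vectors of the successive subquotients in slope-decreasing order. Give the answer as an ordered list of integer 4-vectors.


Interval decomposition of M: I[1,1]^3, I[1,3], I[3,3], I[4,4].
HN type (ℓ=3): μ^(1)=13; μ^(2)=5; μ^(3)=-19

((0, 0, 0, 1); (3, 0, 2, 0); (1, 1, 0, 0))


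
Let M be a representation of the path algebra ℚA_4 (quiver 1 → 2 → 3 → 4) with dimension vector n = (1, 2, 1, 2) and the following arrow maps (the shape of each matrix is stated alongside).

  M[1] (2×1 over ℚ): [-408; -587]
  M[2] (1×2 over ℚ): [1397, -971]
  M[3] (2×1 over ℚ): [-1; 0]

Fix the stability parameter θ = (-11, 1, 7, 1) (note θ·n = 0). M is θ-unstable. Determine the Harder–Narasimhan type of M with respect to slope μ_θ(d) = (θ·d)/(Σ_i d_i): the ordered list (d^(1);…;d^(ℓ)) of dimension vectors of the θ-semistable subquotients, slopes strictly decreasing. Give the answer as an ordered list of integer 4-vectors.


Barcode: M ≅ I[1,4], I[2,2], I[4,4]. HN layers by μ_θ (3 steps, strictly decreasing):
  μ^(1)=4; μ^(2)=1; μ^(3)=-11

((0, 0, 1, 1); (0, 2, 0, 1); (1, 0, 0, 0))


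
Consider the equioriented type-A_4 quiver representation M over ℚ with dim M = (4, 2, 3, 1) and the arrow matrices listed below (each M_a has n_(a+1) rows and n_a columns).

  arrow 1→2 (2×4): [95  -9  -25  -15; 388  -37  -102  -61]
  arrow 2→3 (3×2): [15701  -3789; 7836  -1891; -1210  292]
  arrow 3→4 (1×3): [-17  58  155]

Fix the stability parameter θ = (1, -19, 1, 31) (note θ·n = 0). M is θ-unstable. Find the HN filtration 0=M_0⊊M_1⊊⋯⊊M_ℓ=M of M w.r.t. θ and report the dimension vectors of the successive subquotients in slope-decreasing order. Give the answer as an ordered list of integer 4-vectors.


Barcode: M ≅ I[1,1]^2, I[1,3], I[1,4], I[3,3]. HN layers by μ_θ (3 steps, strictly decreasing):
  μ^(1)=31; μ^(2)=1; μ^(3)=-9

((0, 0, 0, 1); (2, 0, 3, 0); (2, 2, 0, 0))


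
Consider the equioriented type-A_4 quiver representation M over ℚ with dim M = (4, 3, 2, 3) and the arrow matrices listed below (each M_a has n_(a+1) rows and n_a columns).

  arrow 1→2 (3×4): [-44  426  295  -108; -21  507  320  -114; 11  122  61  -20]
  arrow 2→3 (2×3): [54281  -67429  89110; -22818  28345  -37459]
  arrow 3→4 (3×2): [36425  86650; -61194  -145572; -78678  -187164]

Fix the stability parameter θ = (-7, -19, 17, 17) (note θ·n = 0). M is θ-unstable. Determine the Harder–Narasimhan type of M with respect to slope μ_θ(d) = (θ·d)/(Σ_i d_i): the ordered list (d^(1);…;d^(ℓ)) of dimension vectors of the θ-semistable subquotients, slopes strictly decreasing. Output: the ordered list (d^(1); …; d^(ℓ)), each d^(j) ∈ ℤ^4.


Interval decomposition of M: I[1,1], I[1,2], I[1,3], I[1,4], I[4,4]^2.
HN type (ℓ=3): μ^(1)=17; μ^(2)=-7; μ^(3)=-13

((0, 0, 2, 3); (1, 0, 0, 0); (3, 3, 0, 0))


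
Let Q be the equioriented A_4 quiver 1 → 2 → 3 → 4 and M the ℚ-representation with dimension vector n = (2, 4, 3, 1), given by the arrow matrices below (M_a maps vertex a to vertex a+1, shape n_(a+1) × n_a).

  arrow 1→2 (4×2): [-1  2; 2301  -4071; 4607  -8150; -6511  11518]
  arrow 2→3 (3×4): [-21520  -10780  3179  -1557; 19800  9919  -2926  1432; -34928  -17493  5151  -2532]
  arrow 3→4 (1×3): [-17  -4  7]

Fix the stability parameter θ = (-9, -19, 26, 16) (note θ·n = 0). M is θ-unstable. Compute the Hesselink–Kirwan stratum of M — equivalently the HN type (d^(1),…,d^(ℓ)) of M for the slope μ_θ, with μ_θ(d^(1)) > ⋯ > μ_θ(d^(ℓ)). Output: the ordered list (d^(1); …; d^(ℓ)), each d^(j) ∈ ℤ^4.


Via rank(M_{q-1}∘⋯∘M_p): M ≅ I[1,3], I[1,4], I[2,2], I[2,3].
μ_θ-semistable layers: μ^(1)=26; μ^(2)=21; μ^(3)=-14; μ^(4)=-19

((0, 0, 2, 0); (0, 0, 1, 1); (2, 2, 0, 0); (0, 2, 0, 0))


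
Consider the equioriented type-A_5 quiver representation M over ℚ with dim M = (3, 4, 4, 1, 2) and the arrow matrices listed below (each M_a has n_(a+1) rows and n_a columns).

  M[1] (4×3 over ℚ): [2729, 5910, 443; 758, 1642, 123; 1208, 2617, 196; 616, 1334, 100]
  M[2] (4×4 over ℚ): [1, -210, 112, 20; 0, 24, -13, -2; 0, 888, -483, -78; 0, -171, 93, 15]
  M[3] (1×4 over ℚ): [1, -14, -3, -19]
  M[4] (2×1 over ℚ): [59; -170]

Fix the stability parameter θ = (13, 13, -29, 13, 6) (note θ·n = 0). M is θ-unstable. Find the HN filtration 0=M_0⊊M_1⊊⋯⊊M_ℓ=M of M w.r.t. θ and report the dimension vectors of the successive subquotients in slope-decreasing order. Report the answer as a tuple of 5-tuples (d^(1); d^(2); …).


Interval decomposition of M: I[1,3]^2, I[1,5], I[2,2], I[3,3], I[5,5].
HN type (ℓ=5): μ^(1)=13; μ^(2)=19/2; μ^(3)=6; μ^(4)=-1; μ^(5)=-29

((0, 1, 0, 0, 0); (0, 0, 0, 1, 1); (0, 0, 0, 0, 1); (3, 3, 3, 0, 0); (0, 0, 1, 0, 0))


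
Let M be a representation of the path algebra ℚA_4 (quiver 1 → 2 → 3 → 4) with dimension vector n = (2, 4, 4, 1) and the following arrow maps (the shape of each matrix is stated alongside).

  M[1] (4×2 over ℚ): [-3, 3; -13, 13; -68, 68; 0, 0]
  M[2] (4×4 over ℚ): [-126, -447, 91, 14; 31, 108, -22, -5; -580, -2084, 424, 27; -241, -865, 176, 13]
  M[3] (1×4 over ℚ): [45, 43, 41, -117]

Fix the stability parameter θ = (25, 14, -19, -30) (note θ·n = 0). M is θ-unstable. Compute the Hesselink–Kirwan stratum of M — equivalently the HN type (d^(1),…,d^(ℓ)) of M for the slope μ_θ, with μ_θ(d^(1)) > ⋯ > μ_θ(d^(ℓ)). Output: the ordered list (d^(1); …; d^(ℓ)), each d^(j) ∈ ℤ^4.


Barcode: M ≅ I[1,1], I[1,4], I[2,3]^3. HN layers by μ_θ (2 steps, strictly decreasing):
  μ^(1)=25; μ^(2)=-5/2

((1, 0, 0, 0); (1, 4, 4, 1))
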